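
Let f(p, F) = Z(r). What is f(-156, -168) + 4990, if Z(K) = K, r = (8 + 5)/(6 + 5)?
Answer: 54903/11 ≈ 4991.2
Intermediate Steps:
r = 13/11 ≈ 1.1818
f(p, F) = 13/11
f(-156, -168) + 4990 = 13/11 + 4990 = 54903/11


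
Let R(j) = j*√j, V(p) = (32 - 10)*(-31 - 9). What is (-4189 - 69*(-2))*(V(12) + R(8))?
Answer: 3564880 - 64816*√2 ≈ 3.4732e+6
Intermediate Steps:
V(p) = -880 (V(p) = 22*(-40) = -880)
R(j) = j^(3/2)
(-4189 - 69*(-2))*(V(12) + R(8)) = (-4189 - 69*(-2))*(-880 + 8^(3/2)) = (-4189 + 138)*(-880 + 16*√2) = -4051*(-880 + 16*√2) = 3564880 - 64816*√2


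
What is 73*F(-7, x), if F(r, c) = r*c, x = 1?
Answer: -511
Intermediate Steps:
F(r, c) = c*r
73*F(-7, x) = 73*(1*(-7)) = 73*(-7) = -511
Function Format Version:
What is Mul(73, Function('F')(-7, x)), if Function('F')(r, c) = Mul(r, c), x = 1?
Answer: -511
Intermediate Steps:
Function('F')(r, c) = Mul(c, r)
Mul(73, Function('F')(-7, x)) = Mul(73, Mul(1, -7)) = Mul(73, -7) = -511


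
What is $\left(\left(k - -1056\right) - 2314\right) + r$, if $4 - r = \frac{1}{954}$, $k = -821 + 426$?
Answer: $- \frac{1573147}{954} \approx -1649.0$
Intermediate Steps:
$k = -395$
$r = \frac{3815}{954}$ ($r = 4 - \frac{1}{954} = \frac{3815}{954} \approx 3.999$)
$\left(\left(k - -1056\right) - 2314\right) + r = \left(\left(-395 - -1056\right) - 2314\right) + \frac{3815}{954} = \left(\left(-395 + 1056\right) - 2314\right) + \frac{3815}{954} = \left(661 - 2314\right) + \frac{3815}{954} = -1653 + \frac{3815}{954} = - \frac{1573147}{954}$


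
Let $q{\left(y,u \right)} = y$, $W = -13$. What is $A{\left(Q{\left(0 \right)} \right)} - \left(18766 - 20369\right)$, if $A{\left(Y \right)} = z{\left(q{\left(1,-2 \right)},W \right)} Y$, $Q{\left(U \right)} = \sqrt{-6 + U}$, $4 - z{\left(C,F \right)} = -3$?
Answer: $1603 + 7 i \sqrt{6} \approx 1603.0 + 17.146 i$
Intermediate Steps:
$z{\left(C,F \right)} = 7$ ($z{\left(C,F \right)} = 4 - -3 = 4 + 3 = 7$)
$A{\left(Y \right)} = 7 Y$
$A{\left(Q{\left(0 \right)} \right)} - \left(18766 - 20369\right) = 7 \sqrt{-6 + 0} - \left(18766 - 20369\right) = 7 \sqrt{-6} - \left(18766 - 20369\right) = 7 i \sqrt{6} - -1603 = 7 i \sqrt{6} + 1603 = 1603 + 7 i \sqrt{6}$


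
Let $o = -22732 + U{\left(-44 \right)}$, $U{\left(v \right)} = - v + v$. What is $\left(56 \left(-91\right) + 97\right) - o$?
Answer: $17733$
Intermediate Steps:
$U{\left(v \right)} = 0$
$o = -22732$ ($o = -22732 + 0 = -22732$)
$\left(56 \left(-91\right) + 97\right) - o = \left(56 \left(-91\right) + 97\right) - -22732 = \left(-5096 + 97\right) + 22732 = -4999 + 22732 = 17733$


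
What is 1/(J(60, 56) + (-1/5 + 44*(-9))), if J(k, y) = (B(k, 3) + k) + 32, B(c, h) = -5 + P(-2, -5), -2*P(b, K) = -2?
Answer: -5/1541 ≈ -0.0032446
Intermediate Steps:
P(b, K) = 1 (P(b, K) = -½*(-2) = 1)
B(c, h) = -4 (B(c, h) = -5 + 1 = -4)
J(k, y) = 28 + k (J(k, y) = (-4 + k) + 32 = 28 + k)
1/(J(60, 56) + (-1/5 + 44*(-9))) = 1/((28 + 60) + (-1/5 + 44*(-9))) = 1/(88 + (-1*⅕ - 396)) = 1/(88 + (-⅕ - 396)) = 1/(88 - 1981/5) = 1/(-1541/5) = -5/1541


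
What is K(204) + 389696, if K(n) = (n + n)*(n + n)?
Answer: 556160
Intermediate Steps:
K(n) = 4*n² (K(n) = (2*n)*(2*n) = 4*n²)
K(204) + 389696 = 4*204² + 389696 = 4*41616 + 389696 = 166464 + 389696 = 556160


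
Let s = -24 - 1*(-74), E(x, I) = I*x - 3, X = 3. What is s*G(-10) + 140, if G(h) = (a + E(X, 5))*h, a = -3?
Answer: -4360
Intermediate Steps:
E(x, I) = -3 + I*x
G(h) = 9*h (G(h) = (-3 + (-3 + 5*3))*h = (-3 + (-3 + 15))*h = (-3 + 12)*h = 9*h)
s = 50 (s = -24 + 74 = 50)
s*G(-10) + 140 = 50*(9*(-10)) + 140 = 50*(-90) + 140 = -4500 + 140 = -4360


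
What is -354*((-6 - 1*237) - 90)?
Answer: 117882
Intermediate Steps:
-354*((-6 - 1*237) - 90) = -354*((-6 - 237) - 90) = -354*(-243 - 90) = -354*(-333) = 117882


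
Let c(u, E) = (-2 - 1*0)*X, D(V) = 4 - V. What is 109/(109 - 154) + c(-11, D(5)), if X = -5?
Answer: 341/45 ≈ 7.5778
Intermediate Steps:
c(u, E) = 10 (c(u, E) = (-2 - 1*0)*(-5) = (-2 + 0)*(-5) = -2*(-5) = 10)
109/(109 - 154) + c(-11, D(5)) = 109/(109 - 154) + 10 = 109/(-45) + 10 = 109*(-1/45) + 10 = -109/45 + 10 = 341/45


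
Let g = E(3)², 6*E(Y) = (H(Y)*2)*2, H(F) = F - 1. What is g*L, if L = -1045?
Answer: -16720/9 ≈ -1857.8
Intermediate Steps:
H(F) = -1 + F
E(Y) = -⅔ + 2*Y/3 (E(Y) = (((-1 + Y)*2)*2)/6 = ((-2 + 2*Y)*2)/6 = (-4 + 4*Y)/6 = -⅔ + 2*Y/3)
g = 16/9 (g = (-⅔ + (⅔)*3)² = (-⅔ + 2)² = (4/3)² = 16/9 ≈ 1.7778)
g*L = (16/9)*(-1045) = -16720/9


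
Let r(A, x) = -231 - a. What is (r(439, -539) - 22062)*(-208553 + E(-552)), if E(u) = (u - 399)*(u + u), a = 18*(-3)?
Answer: -18710804889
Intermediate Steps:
a = -54
r(A, x) = -177 (r(A, x) = -231 - 1*(-54) = -231 + 54 = -177)
E(u) = 2*u*(-399 + u) (E(u) = (-399 + u)*(2*u) = 2*u*(-399 + u))
(r(439, -539) - 22062)*(-208553 + E(-552)) = (-177 - 22062)*(-208553 + 2*(-552)*(-399 - 552)) = -22239*(-208553 + 2*(-552)*(-951)) = -22239*(-208553 + 1049904) = -22239*841351 = -18710804889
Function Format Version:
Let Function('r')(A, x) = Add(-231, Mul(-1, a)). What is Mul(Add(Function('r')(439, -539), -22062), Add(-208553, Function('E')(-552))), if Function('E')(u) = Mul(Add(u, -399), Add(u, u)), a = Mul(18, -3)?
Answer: -18710804889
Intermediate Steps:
a = -54
Function('r')(A, x) = -177 (Function('r')(A, x) = Add(-231, Mul(-1, -54)) = Add(-231, 54) = -177)
Function('E')(u) = Mul(2, u, Add(-399, u)) (Function('E')(u) = Mul(Add(-399, u), Mul(2, u)) = Mul(2, u, Add(-399, u)))
Mul(Add(Function('r')(439, -539), -22062), Add(-208553, Function('E')(-552))) = Mul(Add(-177, -22062), Add(-208553, Mul(2, -552, Add(-399, -552)))) = Mul(-22239, Add(-208553, Mul(2, -552, -951))) = Mul(-22239, Add(-208553, 1049904)) = Mul(-22239, 841351) = -18710804889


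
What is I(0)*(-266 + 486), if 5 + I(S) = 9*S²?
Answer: -1100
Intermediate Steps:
I(S) = -5 + 9*S²
I(0)*(-266 + 486) = (-5 + 9*0²)*(-266 + 486) = (-5 + 9*0)*220 = (-5 + 0)*220 = -5*220 = -1100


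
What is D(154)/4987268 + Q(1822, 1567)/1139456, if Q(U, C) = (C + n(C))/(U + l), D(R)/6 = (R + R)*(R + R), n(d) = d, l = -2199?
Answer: 213716378159/1872731828864 ≈ 0.11412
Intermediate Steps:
D(R) = 24*R² (D(R) = 6*((R + R)*(R + R)) = 6*((2*R)*(2*R)) = 6*(4*R²) = 24*R²)
Q(U, C) = 2*C/(-2199 + U) (Q(U, C) = (C + C)/(U - 2199) = (2*C)/(-2199 + U) = 2*C/(-2199 + U))
D(154)/4987268 + Q(1822, 1567)/1139456 = (24*154²)/4987268 + (2*1567/(-2199 + 1822))/1139456 = (24*23716)*(1/4987268) + (2*1567/(-377))*(1/1139456) = 569184*(1/4987268) + (2*1567*(-1/377))*(1/1139456) = 12936/113347 - 3134/377*1/1139456 = 12936/113347 - 1567/214787456 = 213716378159/1872731828864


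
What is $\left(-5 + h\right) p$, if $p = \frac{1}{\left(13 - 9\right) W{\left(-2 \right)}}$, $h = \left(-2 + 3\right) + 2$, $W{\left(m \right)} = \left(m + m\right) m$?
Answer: $- \frac{1}{16} \approx -0.0625$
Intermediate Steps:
$W{\left(m \right)} = 2 m^{2}$ ($W{\left(m \right)} = 2 m m = 2 m^{2}$)
$h = 3$ ($h = 1 + 2 = 3$)
$p = \frac{1}{32}$ ($p = \frac{1}{\left(13 - 9\right) 2 \left(-2\right)^{2}} = \frac{1}{4 \cdot 2 \cdot 4} = \frac{1}{4 \cdot 8} = \frac{1}{4} \cdot \frac{1}{8} = \frac{1}{32} \approx 0.03125$)
$\left(-5 + h\right) p = \left(-5 + 3\right) \frac{1}{32} = \left(-2\right) \frac{1}{32} = - \frac{1}{16}$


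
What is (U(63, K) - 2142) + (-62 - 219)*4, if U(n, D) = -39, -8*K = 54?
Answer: -3305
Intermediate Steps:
K = -27/4 (K = -⅛*54 = -27/4 ≈ -6.7500)
(U(63, K) - 2142) + (-62 - 219)*4 = (-39 - 2142) + (-62 - 219)*4 = -2181 - 281*4 = -2181 - 1124 = -3305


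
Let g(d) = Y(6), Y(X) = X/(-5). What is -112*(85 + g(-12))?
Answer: -46928/5 ≈ -9385.6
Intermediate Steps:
Y(X) = -X/5 (Y(X) = X*(-⅕) = -X/5)
g(d) = -6/5 (g(d) = -⅕*6 = -6/5)
-112*(85 + g(-12)) = -112*(85 - 6/5) = -112*419/5 = -46928/5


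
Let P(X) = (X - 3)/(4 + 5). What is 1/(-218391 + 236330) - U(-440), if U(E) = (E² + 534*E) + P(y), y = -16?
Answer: 6677954210/161451 ≈ 41362.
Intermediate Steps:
P(X) = -⅓ + X/9 (P(X) = (-3 + X)/9 = (-3 + X)*(⅑) = -⅓ + X/9)
U(E) = -19/9 + E² + 534*E (U(E) = (E² + 534*E) + (-⅓ + (⅑)*(-16)) = (E² + 534*E) + (-⅓ - 16/9) = (E² + 534*E) - 19/9 = -19/9 + E² + 534*E)
1/(-218391 + 236330) - U(-440) = 1/(-218391 + 236330) - (-19/9 + (-440)² + 534*(-440)) = 1/17939 - (-19/9 + 193600 - 234960) = 1/17939 - 1*(-372259/9) = 1/17939 + 372259/9 = 6677954210/161451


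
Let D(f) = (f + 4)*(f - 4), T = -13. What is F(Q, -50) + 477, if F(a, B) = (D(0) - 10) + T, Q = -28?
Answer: 438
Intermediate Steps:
D(f) = (-4 + f)*(4 + f) (D(f) = (4 + f)*(-4 + f) = (-4 + f)*(4 + f))
F(a, B) = -39 (F(a, B) = ((-16 + 0²) - 10) - 13 = ((-16 + 0) - 10) - 13 = (-16 - 10) - 13 = -26 - 13 = -39)
F(Q, -50) + 477 = -39 + 477 = 438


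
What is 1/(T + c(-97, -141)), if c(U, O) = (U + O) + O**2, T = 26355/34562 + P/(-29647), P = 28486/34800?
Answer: 8914538641800/175115080010903617 ≈ 5.0907e-5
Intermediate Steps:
P = 14243/17400 (P = 28486*(1/34800) = 14243/17400 ≈ 0.81856)
T = 6797470026217/8914538641800 (T = 26355/34562 + (14243/17400)/(-29647) = 26355*(1/34562) + (14243/17400)*(-1/29647) = 26355/34562 - 14243/515857800 = 6797470026217/8914538641800 ≈ 0.76252)
c(U, O) = O + U + O**2 (c(U, O) = (O + U) + O**2 = O + U + O**2)
1/(T + c(-97, -141)) = 1/(6797470026217/8914538641800 + (-141 - 97 + (-141)**2)) = 1/(6797470026217/8914538641800 + (-141 - 97 + 19881)) = 1/(6797470026217/8914538641800 + 19643) = 1/(175115080010903617/8914538641800) = 8914538641800/175115080010903617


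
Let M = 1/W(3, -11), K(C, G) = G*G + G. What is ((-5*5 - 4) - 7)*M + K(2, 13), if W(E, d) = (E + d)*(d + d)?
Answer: 7999/44 ≈ 181.80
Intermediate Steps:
W(E, d) = 2*d*(E + d) (W(E, d) = (E + d)*(2*d) = 2*d*(E + d))
K(C, G) = G + G**2 (K(C, G) = G**2 + G = G + G**2)
M = 1/176 (M = 1/(2*(-11)*(3 - 11)) = 1/(2*(-11)*(-8)) = 1/176 ≈ 0.0056818)
((-5*5 - 4) - 7)*M + K(2, 13) = ((-5*5 - 4) - 7)*(1/176) + 13*(1 + 13) = ((-25 - 4) - 7)*(1/176) + 13*14 = (-29 - 7)*(1/176) + 182 = -36*1/176 + 182 = -9/44 + 182 = 7999/44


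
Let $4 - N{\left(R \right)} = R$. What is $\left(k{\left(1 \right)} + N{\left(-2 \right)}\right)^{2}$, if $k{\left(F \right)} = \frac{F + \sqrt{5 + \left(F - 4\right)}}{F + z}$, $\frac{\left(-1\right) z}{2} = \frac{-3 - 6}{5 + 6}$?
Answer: $\frac{34467}{841} + \frac{4070 \sqrt{2}}{841} \approx 47.827$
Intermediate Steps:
$N{\left(R \right)} = 4 - R$
$z = \frac{18}{11}$ ($z = - 2 \frac{-3 - 6}{5 + 6} = - 2 \left(- \frac{9}{11}\right) = - 2 \left(\left(-9\right) \frac{1}{11}\right) = \left(-2\right) \left(- \frac{9}{11}\right) = \frac{18}{11} \approx 1.6364$)
$k{\left(F \right)} = \frac{F + \sqrt{1 + F}}{\frac{18}{11} + F}$ ($k{\left(F \right)} = \frac{F + \sqrt{5 + \left(F - 4\right)}}{F + \frac{18}{11}} = \frac{F + \sqrt{5 + \left(F - 4\right)}}{\frac{18}{11} + F} = \frac{F + \sqrt{5 + \left(-4 + F\right)}}{\frac{18}{11} + F} = \frac{F + \sqrt{1 + F}}{\frac{18}{11} + F}$)
$\left(k{\left(1 \right)} + N{\left(-2 \right)}\right)^{2} = \left(\frac{11 \left(1 + \sqrt{1 + 1}\right)}{18 + 11 \cdot 1} + \left(4 - -2\right)\right)^{2} = \left(\frac{11 \left(1 + \sqrt{2}\right)}{18 + 11} + \left(4 + 2\right)\right)^{2} = \left(\frac{11 \left(1 + \sqrt{2}\right)}{29} + 6\right)^{2} = \left(11 \cdot \frac{1}{29} \left(1 + \sqrt{2}\right) + 6\right)^{2} = \left(\left(\frac{11}{29} + \frac{11 \sqrt{2}}{29}\right) + 6\right)^{2} = \left(\frac{185}{29} + \frac{11 \sqrt{2}}{29}\right)^{2}$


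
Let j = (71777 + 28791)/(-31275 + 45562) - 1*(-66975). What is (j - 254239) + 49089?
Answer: -151846589/1099 ≈ -1.3817e+5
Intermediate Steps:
j = 73613261/1099 (j = 100568/14287 + 66975 = 100568*(1/14287) + 66975 = 7736/1099 + 66975 = 73613261/1099 ≈ 66982.)
(j - 254239) + 49089 = (73613261/1099 - 254239) + 49089 = -205795400/1099 + 49089 = -151846589/1099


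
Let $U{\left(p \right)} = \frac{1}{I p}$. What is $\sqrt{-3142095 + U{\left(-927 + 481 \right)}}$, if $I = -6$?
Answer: $\frac{i \sqrt{5625116720511}}{1338} \approx 1772.6 i$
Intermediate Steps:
$U{\left(p \right)} = - \frac{1}{6 p}$ ($U{\left(p \right)} = \frac{1}{\left(-6\right) p} = - \frac{1}{6 p}$)
$\sqrt{-3142095 + U{\left(-927 + 481 \right)}} = \sqrt{-3142095 - \frac{1}{6 \left(-927 + 481\right)}} = \sqrt{-3142095 - \frac{1}{6 \left(-446\right)}} = \sqrt{-3142095 - - \frac{1}{2676}} = \sqrt{-3142095 + \frac{1}{2676}} = \sqrt{- \frac{8408246219}{2676}} = \frac{i \sqrt{5625116720511}}{1338}$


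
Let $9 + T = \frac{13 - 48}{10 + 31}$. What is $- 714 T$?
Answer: $\frac{288456}{41} \approx 7035.5$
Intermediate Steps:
$T = - \frac{404}{41}$ ($T = -9 + \frac{13 - 48}{10 + 31} = -9 - \frac{35}{41} = - \frac{404}{41} \approx -9.8537$)
$- 714 T = \left(-714\right) \left(- \frac{404}{41}\right) = \frac{288456}{41}$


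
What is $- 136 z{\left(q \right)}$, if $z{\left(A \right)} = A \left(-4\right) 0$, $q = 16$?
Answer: $0$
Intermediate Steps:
$z{\left(A \right)} = 0$ ($z{\left(A \right)} = - 4 A 0 = 0$)
$- 136 z{\left(q \right)} = \left(-136\right) 0 = 0$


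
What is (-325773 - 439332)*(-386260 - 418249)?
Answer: 615533858445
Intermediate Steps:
(-325773 - 439332)*(-386260 - 418249) = -765105*(-804509) = 615533858445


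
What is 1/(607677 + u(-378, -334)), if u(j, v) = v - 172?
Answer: 1/607171 ≈ 1.6470e-6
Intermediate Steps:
u(j, v) = -172 + v
1/(607677 + u(-378, -334)) = 1/(607677 + (-172 - 334)) = 1/(607677 - 506) = 1/607171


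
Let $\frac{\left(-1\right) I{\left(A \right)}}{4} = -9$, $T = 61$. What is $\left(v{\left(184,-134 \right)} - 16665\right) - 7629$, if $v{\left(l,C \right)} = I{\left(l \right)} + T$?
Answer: $-24197$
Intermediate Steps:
$I{\left(A \right)} = 36$ ($I{\left(A \right)} = \left(-4\right) \left(-9\right) = 36$)
$v{\left(l,C \right)} = 97$ ($v{\left(l,C \right)} = 36 + 61 = 97$)
$\left(v{\left(184,-134 \right)} - 16665\right) - 7629 = \left(97 - 16665\right) - 7629 = -16568 - 7629 = -24197$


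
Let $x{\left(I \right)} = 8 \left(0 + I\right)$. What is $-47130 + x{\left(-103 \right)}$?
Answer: $-47954$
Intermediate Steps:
$x{\left(I \right)} = 8 I$
$-47130 + x{\left(-103 \right)} = -47130 + 8 \left(-103\right) = -47130 - 824 = -47954$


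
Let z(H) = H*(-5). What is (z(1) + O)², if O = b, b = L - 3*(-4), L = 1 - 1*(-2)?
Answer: 100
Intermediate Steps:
L = 3 (L = 1 + 2 = 3)
z(H) = -5*H
b = 15 (b = 3 - 3*(-4) = 3 + 12 = 15)
O = 15
(z(1) + O)² = (-5*1 + 15)² = (-5 + 15)² = 10² = 100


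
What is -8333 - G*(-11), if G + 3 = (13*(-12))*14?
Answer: -32390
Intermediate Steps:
G = -2187 (G = -3 + (13*(-12))*14 = -3 - 156*14 = -3 - 2184 = -2187)
-8333 - G*(-11) = -8333 - (-2187)*(-11) = -8333 - 1*24057 = -8333 - 24057 = -32390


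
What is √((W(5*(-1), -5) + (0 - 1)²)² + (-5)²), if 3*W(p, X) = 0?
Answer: √26 ≈ 5.0990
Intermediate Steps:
W(p, X) = 0 (W(p, X) = (⅓)*0 = 0)
√((W(5*(-1), -5) + (0 - 1)²)² + (-5)²) = √((0 + (0 - 1)²)² + (-5)²) = √((0 + (-1)²)² + 25) = √((0 + 1)² + 25) = √(1² + 25) = √(1 + 25) = √26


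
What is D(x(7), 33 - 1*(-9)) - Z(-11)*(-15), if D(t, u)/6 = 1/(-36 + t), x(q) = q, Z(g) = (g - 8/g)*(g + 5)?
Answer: 294864/319 ≈ 924.34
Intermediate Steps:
Z(g) = (5 + g)*(g - 8/g) (Z(g) = (g - 8/g)*(5 + g) = (5 + g)*(g - 8/g))
D(t, u) = 6/(-36 + t)
D(x(7), 33 - 1*(-9)) - Z(-11)*(-15) = 6/(-36 + 7) - (-8 + (-11)² - 40/(-11) + 5*(-11))*(-15) = 6/(-29) - (-8 + 121 - 40*(-1/11) - 55)*(-15) = 6*(-1/29) - (-8 + 121 + 40/11 - 55)*(-15) = -6/29 - 678*(-15)/11 = -6/29 - 1*(-10170/11) = -6/29 + 10170/11 = 294864/319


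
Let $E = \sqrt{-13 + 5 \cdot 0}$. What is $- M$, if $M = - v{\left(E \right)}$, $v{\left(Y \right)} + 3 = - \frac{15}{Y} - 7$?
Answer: $-10 + \frac{15 i \sqrt{13}}{13} \approx -10.0 + 4.1602 i$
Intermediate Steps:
$E = i \sqrt{13}$ ($E = \sqrt{-13 + 0} = \sqrt{-13} = i \sqrt{13} \approx 3.6056 i$)
$v{\left(Y \right)} = -10 - \frac{15}{Y}$ ($v{\left(Y \right)} = -3 - \left(7 + \frac{15}{Y}\right) = -10 - \frac{15}{Y}$)
$M = 10 - \frac{15 i \sqrt{13}}{13}$ ($M = - (-10 - \frac{15}{i \sqrt{13}}) = - (-10 - 15 \left(- \frac{i \sqrt{13}}{13}\right)) = - (-10 + \frac{15 i \sqrt{13}}{13}) = 10 - \frac{15 i \sqrt{13}}{13} \approx 10.0 - 4.1602 i$)
$- M = - (10 - \frac{15 i \sqrt{13}}{13}) = -10 + \frac{15 i \sqrt{13}}{13}$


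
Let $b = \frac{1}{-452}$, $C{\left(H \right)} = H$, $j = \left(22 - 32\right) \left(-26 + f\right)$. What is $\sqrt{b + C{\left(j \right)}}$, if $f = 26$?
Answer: $\frac{i \sqrt{113}}{226} \approx 0.047036 i$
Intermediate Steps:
$j = 0$ ($j = \left(22 - 32\right) \left(-26 + 26\right) = \left(-10\right) 0 = 0$)
$b = - \frac{1}{452} \approx -0.0022124$
$\sqrt{b + C{\left(j \right)}} = \sqrt{- \frac{1}{452} + 0} = \sqrt{- \frac{1}{452}} = \frac{i \sqrt{113}}{226}$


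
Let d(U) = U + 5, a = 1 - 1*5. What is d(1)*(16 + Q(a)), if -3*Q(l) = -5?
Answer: 106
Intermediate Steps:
a = -4 (a = 1 - 5 = -4)
d(U) = 5 + U
Q(l) = 5/3 (Q(l) = -1/3*(-5) = 5/3)
d(1)*(16 + Q(a)) = (5 + 1)*(16 + 5/3) = 6*(53/3) = 106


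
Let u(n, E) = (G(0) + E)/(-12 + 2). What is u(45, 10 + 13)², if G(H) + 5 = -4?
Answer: 49/25 ≈ 1.9600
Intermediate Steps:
G(H) = -9 (G(H) = -5 - 4 = -9)
u(n, E) = 9/10 - E/10 (u(n, E) = (-9 + E)/(-12 + 2) = (-9 + E)/(-10) = (-9 + E)*(-⅒) = 9/10 - E/10)
u(45, 10 + 13)² = (9/10 - (10 + 13)/10)² = (9/10 - ⅒*23)² = (9/10 - 23/10)² = (-7/5)² = 49/25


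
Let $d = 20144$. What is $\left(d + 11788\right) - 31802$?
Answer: $130$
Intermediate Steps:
$\left(d + 11788\right) - 31802 = \left(20144 + 11788\right) - 31802 = 31932 - 31802 = 130$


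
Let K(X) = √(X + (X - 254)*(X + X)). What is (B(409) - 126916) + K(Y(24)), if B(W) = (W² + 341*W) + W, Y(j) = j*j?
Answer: 180243 + 24*√645 ≈ 1.8085e+5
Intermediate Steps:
Y(j) = j²
B(W) = W² + 342*W
K(X) = √(X + 2*X*(-254 + X)) (K(X) = √(X + (-254 + X)*(2*X)) = √(X + 2*X*(-254 + X)))
(B(409) - 126916) + K(Y(24)) = (409*(342 + 409) - 126916) + √(24²*(-507 + 2*24²)) = (409*751 - 126916) + √(576*(-507 + 2*576)) = (307159 - 126916) + √(576*(-507 + 1152)) = 180243 + √(576*645) = 180243 + √371520 = 180243 + 24*√645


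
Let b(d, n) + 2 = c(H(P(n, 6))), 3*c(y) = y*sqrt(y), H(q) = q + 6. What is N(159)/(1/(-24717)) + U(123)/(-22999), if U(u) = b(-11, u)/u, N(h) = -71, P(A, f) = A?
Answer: 4964416049441/2828877 - 43*sqrt(129)/2828877 ≈ 1.7549e+6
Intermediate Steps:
H(q) = 6 + q
c(y) = y**(3/2)/3 (c(y) = (y*sqrt(y))/3 = y**(3/2)/3)
b(d, n) = -2 + (6 + n)**(3/2)/3
U(u) = (-2 + (6 + u)**(3/2)/3)/u
N(159)/(1/(-24717)) + U(123)/(-22999) = -71/(1/(-24717)) + ((1/3)*(-6 + (6 + 123)**(3/2))/123)/(-22999) = -71/(-1/24717) + ((1/3)*(1/123)*(-6 + 129**(3/2)))*(-1/22999) = -71*(-24717) + ((1/3)*(1/123)*(-6 + 129*sqrt(129)))*(-1/22999) = 1754907 + (-2/123 + 43*sqrt(129)/123)*(-1/22999) = 1754907 + (2/2828877 - 43*sqrt(129)/2828877) = 4964416049441/2828877 - 43*sqrt(129)/2828877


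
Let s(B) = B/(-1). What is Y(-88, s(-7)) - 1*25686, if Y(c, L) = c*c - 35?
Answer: -17977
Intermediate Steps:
s(B) = -B (s(B) = B*(-1) = -B)
Y(c, L) = -35 + c² (Y(c, L) = c² - 35 = -35 + c²)
Y(-88, s(-7)) - 1*25686 = (-35 + (-88)²) - 1*25686 = (-35 + 7744) - 25686 = 7709 - 25686 = -17977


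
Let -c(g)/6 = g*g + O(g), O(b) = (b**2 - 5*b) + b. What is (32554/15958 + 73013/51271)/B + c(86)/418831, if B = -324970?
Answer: -10420528510952859/50343941644906855 ≈ -0.20699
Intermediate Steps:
O(b) = b**2 - 4*b
c(g) = -6*g**2 - 6*g*(-4 + g) (c(g) = -6*(g*g + g*(-4 + g)) = -6*(g**2 + g*(-4 + g)) = -6*g**2 - 6*g*(-4 + g))
(32554/15958 + 73013/51271)/B + c(86)/418831 = (32554/15958 + 73013/51271)/(-324970) + (12*86*(2 - 1*86))/418831 = (32554*(1/15958) + 73013*(1/51271))*(-1/324970) + (12*86*(2 - 86))*(1/418831) = (16277/7979 + 73013/51271)*(-1/324970) + (12*86*(-84))*(1/418831) = (17938086/5178371)*(-1/324970) - 86688*1/418831 = -8969043/841407611935 - 12384/59833 = -10420528510952859/50343941644906855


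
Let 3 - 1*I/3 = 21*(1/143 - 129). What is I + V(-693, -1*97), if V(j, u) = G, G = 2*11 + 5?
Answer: 1167246/143 ≈ 8162.6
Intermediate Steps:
G = 27 (G = 22 + 5 = 27)
V(j, u) = 27
I = 1163385/143 (I = 9 - 63*(1/143 - 129) = 9 - 63*(-18446)/143 = 9 - 3*(-387366/143) = 9 + 1162098/143 = 1163385/143 ≈ 8135.6)
I + V(-693, -1*97) = 1163385/143 + 27 = 1167246/143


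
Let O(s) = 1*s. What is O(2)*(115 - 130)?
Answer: -30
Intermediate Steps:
O(s) = s
O(2)*(115 - 130) = 2*(115 - 130) = 2*(-15) = -30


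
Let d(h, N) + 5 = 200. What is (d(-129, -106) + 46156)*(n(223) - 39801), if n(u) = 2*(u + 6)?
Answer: -1823587393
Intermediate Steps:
n(u) = 12 + 2*u (n(u) = 2*(6 + u) = 12 + 2*u)
d(h, N) = 195 (d(h, N) = -5 + 200 = 195)
(d(-129, -106) + 46156)*(n(223) - 39801) = (195 + 46156)*((12 + 2*223) - 39801) = 46351*((12 + 446) - 39801) = 46351*(458 - 39801) = 46351*(-39343) = -1823587393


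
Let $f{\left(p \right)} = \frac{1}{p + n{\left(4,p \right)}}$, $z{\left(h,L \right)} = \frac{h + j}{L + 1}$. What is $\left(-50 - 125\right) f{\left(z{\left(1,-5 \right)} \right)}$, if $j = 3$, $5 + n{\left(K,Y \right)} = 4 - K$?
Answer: $\frac{175}{6} \approx 29.167$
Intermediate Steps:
$n{\left(K,Y \right)} = -1 - K$ ($n{\left(K,Y \right)} = -5 - \left(-4 + K\right) = -1 - K$)
$z{\left(h,L \right)} = \frac{3 + h}{1 + L}$ ($z{\left(h,L \right)} = \frac{h + 3}{L + 1} = \frac{3 + h}{1 + L}$)
$f{\left(p \right)} = \frac{1}{-5 + p}$ ($f{\left(p \right)} = \frac{1}{p - 5} = \frac{1}{-5 + p}$)
$\left(-50 - 125\right) f{\left(z{\left(1,-5 \right)} \right)} = \frac{-50 - 125}{-5 + \frac{3 + 1}{1 - 5}} = - \frac{175}{-5 + \frac{1}{-4} \cdot 4} = - \frac{175}{-5 - 1} = - \frac{175}{-6} = \left(-175\right) \left(- \frac{1}{6}\right) = \frac{175}{6}$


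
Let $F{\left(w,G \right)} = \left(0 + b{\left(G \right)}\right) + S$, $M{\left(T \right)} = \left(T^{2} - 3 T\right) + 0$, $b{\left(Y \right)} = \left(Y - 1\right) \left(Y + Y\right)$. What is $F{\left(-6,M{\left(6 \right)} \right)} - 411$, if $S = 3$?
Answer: $204$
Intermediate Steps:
$b{\left(Y \right)} = 2 Y \left(-1 + Y\right)$ ($b{\left(Y \right)} = \left(-1 + Y\right) 2 Y = 2 Y \left(-1 + Y\right)$)
$M{\left(T \right)} = T^{2} - 3 T$
$F{\left(w,G \right)} = 3 + 2 G \left(-1 + G\right)$ ($F{\left(w,G \right)} = \left(0 + 2 G \left(-1 + G\right)\right) + 3 = 2 G \left(-1 + G\right) + 3 = 3 + 2 G \left(-1 + G\right)$)
$F{\left(-6,M{\left(6 \right)} \right)} - 411 = \left(3 + 2 \cdot 6 \left(-3 + 6\right) \left(-1 + 6 \left(-3 + 6\right)\right)\right) - 411 = \left(3 + 2 \cdot 6 \cdot 3 \left(-1 + 6 \cdot 3\right)\right) - 411 = \left(3 + 2 \cdot 18 \left(-1 + 18\right)\right) - 411 = \left(3 + 2 \cdot 18 \cdot 17\right) - 411 = \left(3 + 612\right) - 411 = 615 - 411 = 204$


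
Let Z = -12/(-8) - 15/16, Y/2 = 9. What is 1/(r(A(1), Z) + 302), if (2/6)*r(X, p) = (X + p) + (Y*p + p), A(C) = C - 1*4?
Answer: 4/1307 ≈ 0.0030604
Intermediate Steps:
Y = 18 (Y = 2*9 = 18)
A(C) = -4 + C (A(C) = C - 4 = -4 + C)
Z = 9/16 (Z = -12*(-1/8) - 15*1/16 = 3/2 - 15/16 = 9/16 ≈ 0.56250)
r(X, p) = 3*X + 60*p (r(X, p) = 3*((X + p) + (18*p + p)) = 3*((X + p) + 19*p) = 3*(X + 20*p) = 3*X + 60*p)
1/(r(A(1), Z) + 302) = 1/((3*(-4 + 1) + 60*(9/16)) + 302) = 1/((3*(-3) + 135/4) + 302) = 1/((-9 + 135/4) + 302) = 1/(99/4 + 302) = 1/(1307/4) = 4/1307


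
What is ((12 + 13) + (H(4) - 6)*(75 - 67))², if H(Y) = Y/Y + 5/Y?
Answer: 25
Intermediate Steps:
H(Y) = 1 + 5/Y
((12 + 13) + (H(4) - 6)*(75 - 67))² = ((12 + 13) + ((5 + 4)/4 - 6)*(75 - 67))² = (25 + ((¼)*9 - 6)*8)² = (25 + (9/4 - 6)*8)² = (25 - 15/4*8)² = (25 - 30)² = (-5)² = 25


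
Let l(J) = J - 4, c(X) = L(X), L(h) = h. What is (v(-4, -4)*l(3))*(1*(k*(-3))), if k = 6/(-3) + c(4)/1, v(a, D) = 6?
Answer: 36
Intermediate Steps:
c(X) = X
k = 2 (k = 6/(-3) + 4/1 = 6*(-1/3) + 4*1 = -2 + 4 = 2)
l(J) = -4 + J
(v(-4, -4)*l(3))*(1*(k*(-3))) = (6*(-4 + 3))*(1*(2*(-3))) = (6*(-1))*(1*(-6)) = -6*(-6) = 36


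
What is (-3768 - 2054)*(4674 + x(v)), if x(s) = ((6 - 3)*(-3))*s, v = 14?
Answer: -26478456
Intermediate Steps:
x(s) = -9*s (x(s) = (3*(-3))*s = -9*s)
(-3768 - 2054)*(4674 + x(v)) = (-3768 - 2054)*(4674 - 9*14) = -5822*(4674 - 126) = -5822*4548 = -26478456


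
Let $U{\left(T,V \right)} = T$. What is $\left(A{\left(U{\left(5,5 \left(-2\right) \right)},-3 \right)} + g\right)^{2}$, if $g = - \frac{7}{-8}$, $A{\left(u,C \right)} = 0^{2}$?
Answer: $\frac{49}{64} \approx 0.76563$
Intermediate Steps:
$A{\left(u,C \right)} = 0$
$g = \frac{7}{8}$ ($g = \left(-7\right) \left(- \frac{1}{8}\right) = \frac{7}{8} \approx 0.875$)
$\left(A{\left(U{\left(5,5 \left(-2\right) \right)},-3 \right)} + g\right)^{2} = \left(0 + \frac{7}{8}\right)^{2} = \left(\frac{7}{8}\right)^{2} = \frac{49}{64}$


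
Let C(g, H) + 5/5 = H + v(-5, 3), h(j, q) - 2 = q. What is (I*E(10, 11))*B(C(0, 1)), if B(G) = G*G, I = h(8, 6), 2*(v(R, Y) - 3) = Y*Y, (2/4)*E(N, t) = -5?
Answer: -4500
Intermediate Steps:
h(j, q) = 2 + q
E(N, t) = -10 (E(N, t) = 2*(-5) = -10)
v(R, Y) = 3 + Y²/2 (v(R, Y) = 3 + (Y*Y)/2 = 3 + Y²/2)
C(g, H) = 13/2 + H (C(g, H) = -1 + (H + (3 + (½)*3²)) = -1 + (H + (3 + (½)*9)) = -1 + (H + (3 + 9/2)) = -1 + (H + 15/2) = -1 + (15/2 + H) = 13/2 + H)
I = 8 (I = 2 + 6 = 8)
B(G) = G²
(I*E(10, 11))*B(C(0, 1)) = (8*(-10))*(13/2 + 1)² = -80*(15/2)² = -80*225/4 = -4500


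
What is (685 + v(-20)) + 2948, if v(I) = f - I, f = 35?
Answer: 3688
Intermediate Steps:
v(I) = 35 - I
(685 + v(-20)) + 2948 = (685 + (35 - 1*(-20))) + 2948 = (685 + (35 + 20)) + 2948 = (685 + 55) + 2948 = 740 + 2948 = 3688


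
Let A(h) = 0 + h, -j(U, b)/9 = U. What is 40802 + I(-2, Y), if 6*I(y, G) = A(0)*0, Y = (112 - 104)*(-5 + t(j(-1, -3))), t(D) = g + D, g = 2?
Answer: 40802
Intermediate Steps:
j(U, b) = -9*U
A(h) = h
t(D) = 2 + D
Y = 48 (Y = (112 - 104)*(-5 + (2 - 9*(-1))) = 8*(-5 + (2 + 9)) = 8*(-5 + 11) = 8*6 = 48)
I(y, G) = 0 (I(y, G) = (0*0)/6 = (1/6)*0 = 0)
40802 + I(-2, Y) = 40802 + 0 = 40802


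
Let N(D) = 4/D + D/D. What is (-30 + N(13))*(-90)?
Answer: 33570/13 ≈ 2582.3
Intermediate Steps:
N(D) = 1 + 4/D (N(D) = 4/D + 1 = 1 + 4/D)
(-30 + N(13))*(-90) = (-30 + (4 + 13)/13)*(-90) = (-30 + (1/13)*17)*(-90) = (-30 + 17/13)*(-90) = -373/13*(-90) = 33570/13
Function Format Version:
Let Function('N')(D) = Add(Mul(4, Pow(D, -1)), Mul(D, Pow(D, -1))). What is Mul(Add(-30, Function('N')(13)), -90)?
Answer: Rational(33570, 13) ≈ 2582.3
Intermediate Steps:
Function('N')(D) = Add(1, Mul(4, Pow(D, -1))) (Function('N')(D) = Add(Mul(4, Pow(D, -1)), 1) = Add(1, Mul(4, Pow(D, -1))))
Mul(Add(-30, Function('N')(13)), -90) = Mul(Add(-30, Mul(Pow(13, -1), Add(4, 13))), -90) = Mul(Add(-30, Mul(Rational(1, 13), 17)), -90) = Mul(Add(-30, Rational(17, 13)), -90) = Mul(Rational(-373, 13), -90) = Rational(33570, 13)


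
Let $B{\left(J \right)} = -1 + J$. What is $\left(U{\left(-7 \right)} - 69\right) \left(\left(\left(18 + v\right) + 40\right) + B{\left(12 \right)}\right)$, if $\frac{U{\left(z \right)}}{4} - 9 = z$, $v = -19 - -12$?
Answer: $-3782$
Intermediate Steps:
$v = -7$ ($v = -19 + 12 = -7$)
$U{\left(z \right)} = 36 + 4 z$
$\left(U{\left(-7 \right)} - 69\right) \left(\left(\left(18 + v\right) + 40\right) + B{\left(12 \right)}\right) = \left(\left(36 + 4 \left(-7\right)\right) - 69\right) \left(\left(\left(18 - 7\right) + 40\right) + \left(-1 + 12\right)\right) = \left(\left(36 - 28\right) - 69\right) \left(\left(11 + 40\right) + 11\right) = \left(8 - 69\right) \left(51 + 11\right) = \left(-61\right) 62 = -3782$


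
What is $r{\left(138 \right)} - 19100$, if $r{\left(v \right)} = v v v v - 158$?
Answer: $362654678$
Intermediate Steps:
$r{\left(v \right)} = -158 + v^{4}$ ($r{\left(v \right)} = v^{2} v v - 158 = v^{3} v - 158 = v^{4} - 158 = -158 + v^{4}$)
$r{\left(138 \right)} - 19100 = \left(-158 + 138^{4}\right) - 19100 = \left(-158 + 362673936\right) - 19100 = 362673778 - 19100 = 362654678$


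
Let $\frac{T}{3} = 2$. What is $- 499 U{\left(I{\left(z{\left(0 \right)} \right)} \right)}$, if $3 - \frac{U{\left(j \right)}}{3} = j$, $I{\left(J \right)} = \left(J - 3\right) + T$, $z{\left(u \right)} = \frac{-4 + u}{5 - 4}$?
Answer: $-5988$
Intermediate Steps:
$T = 6$ ($T = 3 \cdot 2 = 6$)
$z{\left(u \right)} = -4 + u$ ($z{\left(u \right)} = \frac{-4 + u}{1} = \left(-4 + u\right) 1 = -4 + u$)
$I{\left(J \right)} = 3 + J$ ($I{\left(J \right)} = \left(J - 3\right) + 6 = \left(-3 + J\right) + 6 = 3 + J$)
$U{\left(j \right)} = 9 - 3 j$
$- 499 U{\left(I{\left(z{\left(0 \right)} \right)} \right)} = - 499 \left(9 - 3 \left(3 + \left(-4 + 0\right)\right)\right) = - 499 \left(9 - 3 \left(3 - 4\right)\right) = - 499 \left(9 - -3\right) = - 499 \left(9 + 3\right) = \left(-499\right) 12 = -5988$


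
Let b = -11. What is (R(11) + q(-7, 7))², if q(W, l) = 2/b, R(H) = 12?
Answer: 16900/121 ≈ 139.67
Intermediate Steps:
q(W, l) = -2/11 (q(W, l) = 2/(-11) = 2*(-1/11) = -2/11)
(R(11) + q(-7, 7))² = (12 - 2/11)² = (130/11)² = 16900/121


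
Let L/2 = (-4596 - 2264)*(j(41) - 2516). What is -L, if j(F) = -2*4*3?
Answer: -34848800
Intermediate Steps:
j(F) = -24 (j(F) = -8*3 = -24)
L = 34848800 (L = 2*((-4596 - 2264)*(-24 - 2516)) = 2*(-6860*(-2540)) = 2*17424400 = 34848800)
-L = -1*34848800 = -34848800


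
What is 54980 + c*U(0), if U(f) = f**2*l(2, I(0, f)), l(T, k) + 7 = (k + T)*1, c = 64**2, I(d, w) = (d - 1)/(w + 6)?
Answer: 54980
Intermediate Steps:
I(d, w) = (-1 + d)/(6 + w)
c = 4096
l(T, k) = -7 + T + k (l(T, k) = -7 + (k + T)*1 = -7 + (T + k)*1 = -7 + (T + k) = -7 + T + k)
U(f) = f**2*(-5 - 1/(6 + f)) (U(f) = f**2*(-7 + 2 + (-1 + 0)/(6 + f)) = f**2*(-7 + 2 - 1/(6 + f)) = f**2*(-5 - 1/(6 + f)))
54980 + c*U(0) = 54980 + 4096*(0**2*(-31 - 5*0)/(6 + 0)) = 54980 + 4096*(0*(-31 + 0)/6) = 54980 + 4096*(0*(1/6)*(-31)) = 54980 + 4096*0 = 54980 + 0 = 54980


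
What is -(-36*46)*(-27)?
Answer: -44712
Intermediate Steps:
-(-36*46)*(-27) = -(-1656)*(-27) = -1*44712 = -44712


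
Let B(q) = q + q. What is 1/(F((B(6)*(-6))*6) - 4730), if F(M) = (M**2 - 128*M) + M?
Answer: 1/236758 ≈ 4.2237e-6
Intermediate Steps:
B(q) = 2*q
F(M) = M**2 - 127*M
1/(F((B(6)*(-6))*6) - 4730) = 1/((((2*6)*(-6))*6)*(-127 + ((2*6)*(-6))*6) - 4730) = 1/(((12*(-6))*6)*(-127 + (12*(-6))*6) - 4730) = 1/((-72*6)*(-127 - 72*6) - 4730) = 1/(-432*(-127 - 432) - 4730) = 1/(-432*(-559) - 4730) = 1/(241488 - 4730) = 1/236758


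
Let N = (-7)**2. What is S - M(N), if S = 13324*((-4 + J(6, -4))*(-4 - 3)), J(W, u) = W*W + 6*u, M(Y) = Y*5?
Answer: -746389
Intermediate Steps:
N = 49
M(Y) = 5*Y
J(W, u) = W**2 + 6*u
S = -746144 (S = 13324*((-4 + (6**2 + 6*(-4)))*(-4 - 3)) = 13324*((-4 + (36 - 24))*(-7)) = 13324*((-4 + 12)*(-7)) = 13324*(8*(-7)) = 13324*(-56) = -746144)
S - M(N) = -746144 - 5*49 = -746144 - 1*245 = -746144 - 245 = -746389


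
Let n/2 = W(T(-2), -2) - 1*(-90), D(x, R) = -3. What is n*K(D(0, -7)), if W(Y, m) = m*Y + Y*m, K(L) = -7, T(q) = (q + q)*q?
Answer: -812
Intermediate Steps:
T(q) = 2*q² (T(q) = (2*q)*q = 2*q²)
W(Y, m) = 2*Y*m (W(Y, m) = Y*m + Y*m = 2*Y*m)
n = 116 (n = 2*(2*(2*(-2)²)*(-2) - 1*(-90)) = 2*(2*(2*4)*(-2) + 90) = 2*(2*8*(-2) + 90) = 2*(-32 + 90) = 2*58 = 116)
n*K(D(0, -7)) = 116*(-7) = -812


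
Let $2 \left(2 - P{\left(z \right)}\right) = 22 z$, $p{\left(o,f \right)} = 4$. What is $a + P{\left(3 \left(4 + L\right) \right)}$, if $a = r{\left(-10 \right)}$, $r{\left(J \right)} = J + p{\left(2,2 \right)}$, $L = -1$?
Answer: $-103$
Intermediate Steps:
$r{\left(J \right)} = 4 + J$ ($r{\left(J \right)} = J + 4 = 4 + J$)
$P{\left(z \right)} = 2 - 11 z$ ($P{\left(z \right)} = 2 - \frac{22 z}{2} = 2 - 11 z$)
$a = -6$ ($a = 4 - 10 = -6$)
$a + P{\left(3 \left(4 + L\right) \right)} = -6 + \left(2 - 11 \cdot 3 \left(4 - 1\right)\right) = -6 + \left(2 - 11 \cdot 3 \cdot 3\right) = -6 + \left(2 - 99\right) = -6 - 97 = -103$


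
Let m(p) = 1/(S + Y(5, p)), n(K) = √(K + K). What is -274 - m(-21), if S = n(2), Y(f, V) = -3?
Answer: -273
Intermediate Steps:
n(K) = √2*√K (n(K) = √(2*K) = √2*√K)
S = 2 (S = √2*√2 = 2)
m(p) = -1 (m(p) = 1/(2 - 3) = 1/(-1) = -1)
-274 - m(-21) = -274 - 1*(-1) = -274 + 1 = -273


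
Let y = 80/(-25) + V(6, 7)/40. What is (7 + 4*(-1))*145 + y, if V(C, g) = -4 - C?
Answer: 8631/20 ≈ 431.55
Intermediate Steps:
y = -69/20 (y = 80/(-25) + (-4 - 1*6)/40 = 80*(-1/25) + (-4 - 6)*(1/40) = -16/5 - 10*1/40 = -16/5 - ¼ = -69/20 ≈ -3.4500)
(7 + 4*(-1))*145 + y = (7 + 4*(-1))*145 - 69/20 = (7 - 4)*145 - 69/20 = 3*145 - 69/20 = 435 - 69/20 = 8631/20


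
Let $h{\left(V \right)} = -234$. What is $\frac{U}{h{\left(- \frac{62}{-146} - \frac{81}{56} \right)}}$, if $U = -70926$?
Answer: $\frac{11821}{39} \approx 303.1$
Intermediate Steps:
$\frac{U}{h{\left(- \frac{62}{-146} - \frac{81}{56} \right)}} = - \frac{70926}{-234} = \left(-70926\right) \left(- \frac{1}{234}\right) = \frac{11821}{39}$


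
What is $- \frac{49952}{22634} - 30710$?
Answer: $- \frac{347570046}{11317} \approx -30712.0$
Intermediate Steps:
$- \frac{49952}{22634} - 30710 = \left(-49952\right) \frac{1}{22634} - 30710 = - \frac{24976}{11317} - 30710 = - \frac{347570046}{11317}$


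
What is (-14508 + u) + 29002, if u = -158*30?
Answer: 9754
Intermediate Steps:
u = -4740
(-14508 + u) + 29002 = (-14508 - 4740) + 29002 = -19248 + 29002 = 9754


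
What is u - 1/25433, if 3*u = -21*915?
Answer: -162898366/25433 ≈ -6405.0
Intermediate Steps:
u = -6405 (u = (-21*915)/3 = (⅓)*(-19215) = -6405)
u - 1/25433 = -6405 - 1/25433 = -162898366/25433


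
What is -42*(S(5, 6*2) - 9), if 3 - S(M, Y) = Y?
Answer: 756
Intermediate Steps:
S(M, Y) = 3 - Y
-42*(S(5, 6*2) - 9) = -42*((3 - 6*2) - 9) = -42*((3 - 1*12) - 9) = -42*((3 - 12) - 9) = -42*(-9 - 9) = -42*(-18) = 756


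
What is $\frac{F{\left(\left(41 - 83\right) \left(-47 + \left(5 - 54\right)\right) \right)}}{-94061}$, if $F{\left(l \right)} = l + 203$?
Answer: $- \frac{385}{8551} \approx -0.045024$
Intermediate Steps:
$F{\left(l \right)} = 203 + l$
$\frac{F{\left(\left(41 - 83\right) \left(-47 + \left(5 - 54\right)\right) \right)}}{-94061} = \frac{203 + \left(41 - 83\right) \left(-47 + \left(5 - 54\right)\right)}{-94061} = \left(203 - 42 \left(-47 + \left(5 - 54\right)\right)\right) \left(- \frac{1}{94061}\right) = \left(203 - 42 \left(-47 - 49\right)\right) \left(- \frac{1}{94061}\right) = \left(203 - -4032\right) \left(- \frac{1}{94061}\right) = \left(203 + 4032\right) \left(- \frac{1}{94061}\right) = 4235 \left(- \frac{1}{94061}\right) = - \frac{385}{8551}$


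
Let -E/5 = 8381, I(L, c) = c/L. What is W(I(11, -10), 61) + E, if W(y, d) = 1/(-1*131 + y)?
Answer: -60804166/1451 ≈ -41905.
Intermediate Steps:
W(y, d) = 1/(-131 + y)
E = -41905 (E = -5*8381 = -41905)
W(I(11, -10), 61) + E = 1/(-131 - 10/11) - 41905 = 1/(-1451/11) - 41905 = -11/1451 - 41905 = -60804166/1451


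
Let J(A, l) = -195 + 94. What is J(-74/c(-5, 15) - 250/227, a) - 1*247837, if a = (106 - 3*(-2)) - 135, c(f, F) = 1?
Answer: -247938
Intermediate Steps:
a = -23 (a = (106 + 6) - 135 = 112 - 135 = -23)
J(A, l) = -101
J(-74/c(-5, 15) - 250/227, a) - 1*247837 = -101 - 1*247837 = -101 - 247837 = -247938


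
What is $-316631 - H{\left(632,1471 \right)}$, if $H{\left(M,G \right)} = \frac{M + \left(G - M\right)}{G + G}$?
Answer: $- \frac{633263}{2} \approx -3.1663 \cdot 10^{5}$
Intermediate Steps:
$H{\left(M,G \right)} = \frac{1}{2}$ ($H{\left(M,G \right)} = \frac{G}{2 G} = G \frac{1}{2 G} = \frac{1}{2}$)
$-316631 - H{\left(632,1471 \right)} = -316631 - \frac{1}{2} = - \frac{633263}{2}$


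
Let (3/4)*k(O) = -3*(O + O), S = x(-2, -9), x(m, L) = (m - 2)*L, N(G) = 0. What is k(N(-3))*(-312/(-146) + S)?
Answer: 0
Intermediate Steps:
x(m, L) = L*(-2 + m) (x(m, L) = (-2 + m)*L = L*(-2 + m))
S = 36 (S = -9*(-2 - 2) = -9*(-4) = 36)
k(O) = -8*O (k(O) = 4*(-3*(O + O))/3 = 4*(-6*O)/3 = -8*O)
k(N(-3))*(-312/(-146) + S) = (-8*0)*(-312/(-146) + 36) = 0*(-312*(-1/146) + 36) = 0*(156/73 + 36) = 0*(2784/73) = 0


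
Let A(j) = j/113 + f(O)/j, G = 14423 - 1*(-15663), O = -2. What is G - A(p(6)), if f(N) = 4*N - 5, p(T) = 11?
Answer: 37398246/1243 ≈ 30087.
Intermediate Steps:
f(N) = -5 + 4*N
G = 30086 (G = 14423 + 15663 = 30086)
A(j) = -13/j + j/113 (A(j) = j/113 + (-5 + 4*(-2))/j = j*(1/113) + (-5 - 8)/j = j/113 - 13/j = -13/j + j/113)
G - A(p(6)) = 30086 - (-13/11 + (1/113)*11) = 30086 - (-13*1/11 + 11/113) = 30086 - (-13/11 + 11/113) = 30086 - 1*(-1348/1243) = 30086 + 1348/1243 = 37398246/1243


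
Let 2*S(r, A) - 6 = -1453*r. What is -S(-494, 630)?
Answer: -358894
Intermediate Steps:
S(r, A) = 3 - 1453*r/2 (S(r, A) = 3 + (-1453*r)/2 = 3 - 1453*r/2)
-S(-494, 630) = -(3 - 1453/2*(-494)) = -(3 + 358891) = -1*358894 = -358894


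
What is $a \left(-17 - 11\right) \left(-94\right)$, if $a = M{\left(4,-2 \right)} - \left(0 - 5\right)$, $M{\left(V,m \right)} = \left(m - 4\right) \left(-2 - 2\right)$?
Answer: $76328$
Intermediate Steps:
$M{\left(V,m \right)} = 16 - 4 m$ ($M{\left(V,m \right)} = \left(-4 + m\right) \left(-4\right) = 16 - 4 m$)
$a = 29$ ($a = \left(16 - -8\right) - \left(0 - 5\right) = \left(16 + 8\right) - \left(0 - 5\right) = 24 - -5 = 24 + 5 = 29$)
$a \left(-17 - 11\right) \left(-94\right) = 29 \left(-17 - 11\right) \left(-94\right) = 29 \left(\left(-28\right) \left(-94\right)\right) = 29 \cdot 2632 = 76328$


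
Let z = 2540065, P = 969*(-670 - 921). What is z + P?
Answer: 998386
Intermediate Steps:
P = -1541679 (P = 969*(-1591) = -1541679)
z + P = 2540065 - 1541679 = 998386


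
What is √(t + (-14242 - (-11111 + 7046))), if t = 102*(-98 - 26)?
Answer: 5*I*√913 ≈ 151.08*I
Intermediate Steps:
t = -12648 (t = 102*(-124) = -12648)
√(t + (-14242 - (-11111 + 7046))) = √(-12648 + (-14242 - (-11111 + 7046))) = √(-12648 + (-14242 - 1*(-4065))) = √(-12648 + (-14242 + 4065)) = √(-12648 - 10177) = √(-22825) = 5*I*√913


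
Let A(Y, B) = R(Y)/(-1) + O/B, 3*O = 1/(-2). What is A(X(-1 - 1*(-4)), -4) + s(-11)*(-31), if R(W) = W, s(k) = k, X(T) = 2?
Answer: 8137/24 ≈ 339.04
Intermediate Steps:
O = -1/6 (O = (1/3)/(-2) = (1/3)*(-1/2) = -1/6 ≈ -0.16667)
A(Y, B) = -Y - 1/(6*B) (A(Y, B) = Y/(-1) - 1/(6*B) = Y*(-1) - 1/(6*B) = -Y - 1/(6*B))
A(X(-1 - 1*(-4)), -4) + s(-11)*(-31) = (-1*2 - 1/6/(-4)) - 11*(-31) = (-2 - 1/6*(-1/4)) + 341 = (-2 + 1/24) + 341 = -47/24 + 341 = 8137/24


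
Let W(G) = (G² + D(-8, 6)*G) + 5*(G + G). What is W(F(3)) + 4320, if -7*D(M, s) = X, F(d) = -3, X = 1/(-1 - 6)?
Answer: 210648/49 ≈ 4298.9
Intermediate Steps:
X = -⅐ (X = 1/(-7) = -⅐ ≈ -0.14286)
D(M, s) = 1/49 (D(M, s) = -⅐*(-⅐) = 1/49)
W(G) = G² + 491*G/49 (W(G) = (G² + G/49) + 5*(G + G) = (G² + G/49) + 5*(2*G) = (G² + G/49) + 10*G = G² + 491*G/49)
W(F(3)) + 4320 = (1/49)*(-3)*(491 + 49*(-3)) + 4320 = (1/49)*(-3)*(491 - 147) + 4320 = (1/49)*(-3)*344 + 4320 = -1032/49 + 4320 = 210648/49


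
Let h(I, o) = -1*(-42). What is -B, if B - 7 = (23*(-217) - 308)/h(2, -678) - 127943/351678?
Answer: 21018119/175839 ≈ 119.53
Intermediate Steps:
h(I, o) = 42
B = -21018119/175839 (B = 7 + ((23*(-217) - 308)/42 - 127943/351678) = 7 + ((-4991 - 308)*(1/42) - 127943*1/351678) = 7 + (-5299*1/42 - 127943/351678) = 7 + (-757/6 - 127943/351678) = 7 - 22248992/175839 = -21018119/175839 ≈ -119.53)
-B = -1*(-21018119/175839) = 21018119/175839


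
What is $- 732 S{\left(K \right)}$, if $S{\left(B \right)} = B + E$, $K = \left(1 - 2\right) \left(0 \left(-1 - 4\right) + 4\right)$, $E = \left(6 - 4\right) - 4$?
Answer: $4392$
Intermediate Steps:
$E = -2$ ($E = 2 - 4 = -2$)
$K = -4$ ($K = - (0 \left(-5\right) + 4) = - (0 + 4) = \left(-1\right) 4 = -4$)
$S{\left(B \right)} = -2 + B$ ($S{\left(B \right)} = B - 2 = -2 + B$)
$- 732 S{\left(K \right)} = - 732 \left(-2 - 4\right) = \left(-732\right) \left(-6\right) = 4392$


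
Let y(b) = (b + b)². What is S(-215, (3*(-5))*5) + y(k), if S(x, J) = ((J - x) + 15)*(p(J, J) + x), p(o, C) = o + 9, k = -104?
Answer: -291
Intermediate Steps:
p(o, C) = 9 + o
y(b) = 4*b² (y(b) = (2*b)² = 4*b²)
S(x, J) = (9 + J + x)*(15 + J - x) (S(x, J) = ((J - x) + 15)*((9 + J) + x) = (15 + J - x)*(9 + J + x) = (9 + J + x)*(15 + J - x))
S(-215, (3*(-5))*5) + y(k) = (135 + ((3*(-5))*5)² - 1*(-215)² + 6*(-215) + 24*((3*(-5))*5)) + 4*(-104)² = (135 + (-15*5)² - 1*46225 - 1290 + 24*(-15*5)) + 4*10816 = (135 + (-75)² - 46225 - 1290 + 24*(-75)) + 43264 = (135 + 5625 - 46225 - 1290 - 1800) + 43264 = -43555 + 43264 = -291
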